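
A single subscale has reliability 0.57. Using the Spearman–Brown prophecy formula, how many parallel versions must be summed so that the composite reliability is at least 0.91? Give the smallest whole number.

8

k ≥ ρ*(1−ρ₁)/(ρ₁(1−ρ*)) = 0.91·0.43 / (0.57·0.09) = 7.628.
Smallest integer k = 8.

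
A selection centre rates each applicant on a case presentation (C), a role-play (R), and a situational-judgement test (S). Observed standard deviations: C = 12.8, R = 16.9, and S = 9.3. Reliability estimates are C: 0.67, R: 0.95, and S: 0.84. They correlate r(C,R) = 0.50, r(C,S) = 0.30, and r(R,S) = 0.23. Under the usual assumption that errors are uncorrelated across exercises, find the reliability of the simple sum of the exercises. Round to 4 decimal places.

0.9083

Var(C+R+S) = 12.8² + 16.9² + 9.3² + 2·[12.8·16.9·0.50 + 12.8·9.3·0.30 + 16.9·9.3·0.23] = 535.94 + 360.042 = 895.982.
With uncorrelated errors the cross-covariances are all true-score covariance, so they carry over unchanged; only the diagonal terms shrink to ρᵢσᵢ².
True-score variance = [12.8²·0.67 + 16.9²·0.95 + 9.3²·0.84] + 360.042 = 453.754 + 360.042 = 813.796.
Reliability = 813.796 / 895.982 = 0.9083.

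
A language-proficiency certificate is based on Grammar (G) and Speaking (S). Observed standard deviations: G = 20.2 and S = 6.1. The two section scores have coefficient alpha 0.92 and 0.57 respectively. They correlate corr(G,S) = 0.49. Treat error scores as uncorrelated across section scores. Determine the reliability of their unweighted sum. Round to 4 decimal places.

0.9141

Var(G+S) = 20.2² + 6.1² + 2·[20.2·6.1·0.49] = 445.25 + 120.756 = 566.006.
With uncorrelated errors the cross-covariances are all true-score covariance, so they carry over unchanged; only the diagonal terms shrink to ρᵢσᵢ².
True-score variance = [20.2²·0.92 + 6.1²·0.57] + 120.756 = 396.606 + 120.756 = 517.362.
Reliability = 517.362 / 566.006 = 0.9141.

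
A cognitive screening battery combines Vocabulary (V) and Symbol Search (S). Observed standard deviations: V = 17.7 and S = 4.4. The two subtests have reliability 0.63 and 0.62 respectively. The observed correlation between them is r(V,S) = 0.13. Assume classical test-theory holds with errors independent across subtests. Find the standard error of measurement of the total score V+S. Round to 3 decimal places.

11.103

Var(total) = 332.65 + 20.2488 = 352.899.
True-score variance = 209.376 + 20.2488 = 229.625, so reliability = 0.6507.
Error variance = 352.899 − 229.625 = 123.274; SEM = √123.274 = 11.103.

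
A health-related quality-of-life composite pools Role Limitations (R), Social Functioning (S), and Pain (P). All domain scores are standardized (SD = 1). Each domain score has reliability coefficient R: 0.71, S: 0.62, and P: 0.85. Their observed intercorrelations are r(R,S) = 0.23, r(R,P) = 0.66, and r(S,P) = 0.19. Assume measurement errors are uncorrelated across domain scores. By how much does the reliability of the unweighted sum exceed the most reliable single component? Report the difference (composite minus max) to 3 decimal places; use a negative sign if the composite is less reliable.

-0.009

Var(sum) = 3 + 2.16 = 5.16; true-score variance = 2.18 + 2.16 = 4.34; composite reliability = 0.8411.
Max component reliability = 0.8500.
Difference = 0.8411 − 0.8500 = -0.009.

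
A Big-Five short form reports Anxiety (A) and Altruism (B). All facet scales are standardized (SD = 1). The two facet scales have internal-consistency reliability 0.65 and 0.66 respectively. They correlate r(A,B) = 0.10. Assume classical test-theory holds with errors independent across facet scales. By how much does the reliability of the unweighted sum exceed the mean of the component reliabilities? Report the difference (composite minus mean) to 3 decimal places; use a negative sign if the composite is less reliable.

0.031

Var(sum) = 2 + 0.2 = 2.2; true-score variance = 1.31 + 0.2 = 1.51; composite reliability = 0.6864.
Mean component reliability = 0.6550.
Difference = 0.6864 − 0.6550 = 0.031.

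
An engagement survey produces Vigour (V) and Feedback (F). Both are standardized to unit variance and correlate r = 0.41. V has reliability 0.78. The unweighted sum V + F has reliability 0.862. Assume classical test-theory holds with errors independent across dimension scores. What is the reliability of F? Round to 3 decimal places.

0.831

Var(V+F) = 2 + 2·0.41 = 2.820.
True-score variance = ρ_V + ρ_F + 2·0.41, so 0.862 = (0.78 + ρ_F + 0.82) / 2.820.
ρ_F = 0.862·2.820 − 0.78 − 0.82 = 0.831.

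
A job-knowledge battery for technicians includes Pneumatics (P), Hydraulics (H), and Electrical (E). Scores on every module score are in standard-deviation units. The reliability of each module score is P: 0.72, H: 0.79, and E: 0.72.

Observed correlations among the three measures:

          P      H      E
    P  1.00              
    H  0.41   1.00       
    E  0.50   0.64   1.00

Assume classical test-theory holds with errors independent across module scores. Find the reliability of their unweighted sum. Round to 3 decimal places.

0.874

Var(P+H+E) = 3 + 2·[0.41 + 0.50 + 0.64] = 3 + 3.1 = 6.1.
With uncorrelated errors the cross-covariances are all true-score covariance, so they carry over unchanged; only the diagonal terms shrink to ρᵢσᵢ².
True-score variance = [0.72 + 0.79 + 0.72] + 3.1 = 2.23 + 3.1 = 5.33.
Reliability = 5.33 / 6.1 = 0.874.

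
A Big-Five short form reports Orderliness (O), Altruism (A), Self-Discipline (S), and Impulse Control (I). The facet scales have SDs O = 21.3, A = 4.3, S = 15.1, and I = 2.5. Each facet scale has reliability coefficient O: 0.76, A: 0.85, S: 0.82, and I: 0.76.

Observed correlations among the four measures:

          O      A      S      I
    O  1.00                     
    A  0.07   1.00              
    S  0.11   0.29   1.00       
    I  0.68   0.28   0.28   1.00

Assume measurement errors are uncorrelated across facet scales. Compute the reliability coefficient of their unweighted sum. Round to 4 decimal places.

Var(O+A+S+I) = 21.3² + 4.3² + 15.1² + 2.5² + 2·[21.3·4.3·0.07 + 21.3·15.1·0.11 + 21.3·2.5·0.68 + 4.3·15.1·0.29 + 4.3·2.5·0.28 + 15.1·2.5·0.28] = 706.44 + 220.821 = 927.261.
Under uncorrelated errors the observed covariances equal the true-score covariances, so only the own-variance terms attenuate.
True-score variance = [21.3²·0.76 + 4.3²·0.85 + 15.1²·0.82 + 2.5²·0.76] + 220.821 = 552.239 + 220.821 = 773.06.
Reliability = 773.06 / 927.261 = 0.8337.

0.8337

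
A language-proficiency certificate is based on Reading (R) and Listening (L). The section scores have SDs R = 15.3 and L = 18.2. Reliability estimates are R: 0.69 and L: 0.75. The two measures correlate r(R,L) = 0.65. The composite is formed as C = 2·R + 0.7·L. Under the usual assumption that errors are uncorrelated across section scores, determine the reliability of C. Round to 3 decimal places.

0.794

Var(C) = 2²·15.3² + 0.7²·18.2² + 2·[1.4·15.3·18.2·0.65] = 1098.67 + 506.797 = 1605.46.
Under uncorrelated errors the observed covariances equal the true-score covariances, so only the own-variance terms attenuate.
True-score variance = [2²·15.3²·0.69 + 0.7²·18.2²·0.75] + 506.797 = 767.819 + 506.797 = 1274.62.
Reliability = 1274.62 / 1605.46 = 0.794.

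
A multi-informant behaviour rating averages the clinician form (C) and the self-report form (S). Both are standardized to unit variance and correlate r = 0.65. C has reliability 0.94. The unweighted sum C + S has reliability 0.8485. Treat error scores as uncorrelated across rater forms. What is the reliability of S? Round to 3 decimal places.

0.560

Var(C+S) = 2 + 2·0.65 = 3.300.
True-score variance = ρ_C + ρ_S + 2·0.65, so 0.8485 = (0.94 + ρ_S + 1.30) / 3.300.
ρ_S = 0.8485·3.300 − 0.94 − 1.30 = 0.560.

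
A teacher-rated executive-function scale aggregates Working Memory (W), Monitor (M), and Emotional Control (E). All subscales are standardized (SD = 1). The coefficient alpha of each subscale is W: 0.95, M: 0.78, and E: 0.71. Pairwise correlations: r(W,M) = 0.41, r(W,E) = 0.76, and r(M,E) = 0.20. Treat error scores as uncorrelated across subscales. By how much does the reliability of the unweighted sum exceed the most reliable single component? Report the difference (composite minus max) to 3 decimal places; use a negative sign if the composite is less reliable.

Var(sum) = 3 + 2.74 = 5.74; true-score variance = 2.44 + 2.74 = 5.18; composite reliability = 0.9024.
Max component reliability = 0.9500.
Difference = 0.9024 − 0.9500 = -0.048.

-0.048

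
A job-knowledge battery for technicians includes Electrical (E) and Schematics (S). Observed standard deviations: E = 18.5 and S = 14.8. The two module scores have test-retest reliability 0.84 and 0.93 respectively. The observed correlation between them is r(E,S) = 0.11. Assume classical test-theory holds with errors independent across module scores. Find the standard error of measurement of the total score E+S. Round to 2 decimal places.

8.37

Var(total) = 561.29 + 60.236 = 621.526.
True-score variance = 491.197 + 60.236 = 551.433, so reliability = 0.8872.
Error variance = 621.526 − 551.433 = 70.0928; SEM = √70.0928 = 8.37.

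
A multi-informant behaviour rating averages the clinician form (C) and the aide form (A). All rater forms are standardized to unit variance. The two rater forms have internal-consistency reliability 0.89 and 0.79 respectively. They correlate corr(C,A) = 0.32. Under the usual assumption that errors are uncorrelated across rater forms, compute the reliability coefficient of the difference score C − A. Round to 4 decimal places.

Var(C−A) = 1 + 1 − 2·0.32 = 2 − 0.64 = 1.36.
With uncorrelated errors the cross-covariances are all true-score covariance, so they carry over unchanged; only the diagonal terms shrink to ρᵢσᵢ².
True-score variance = [0.89 + 0.79] − 0.64 = 1.68 − 0.64 = 1.04.
Reliability = 1.04 / 1.36 = 0.7647.

0.7647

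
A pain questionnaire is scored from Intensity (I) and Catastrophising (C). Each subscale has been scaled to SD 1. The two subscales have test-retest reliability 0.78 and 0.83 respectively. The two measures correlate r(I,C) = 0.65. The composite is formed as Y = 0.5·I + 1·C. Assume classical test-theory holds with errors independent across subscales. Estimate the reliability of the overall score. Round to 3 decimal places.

Var(Y) = 0.5² + 1 + 2·[0.5·0.65] = 1.25 + 0.65 = 1.9.
Because errors are independent across components, Cov(Tᵢ,Tⱼ) = Cov(Xᵢ,Xⱼ); the off-diagonal part of the true-score variance is the same as above.
True-score variance = [0.5²·0.78 + 0.83] + 0.65 = 1.025 + 0.65 = 1.675.
Reliability = 1.675 / 1.9 = 0.882.

0.882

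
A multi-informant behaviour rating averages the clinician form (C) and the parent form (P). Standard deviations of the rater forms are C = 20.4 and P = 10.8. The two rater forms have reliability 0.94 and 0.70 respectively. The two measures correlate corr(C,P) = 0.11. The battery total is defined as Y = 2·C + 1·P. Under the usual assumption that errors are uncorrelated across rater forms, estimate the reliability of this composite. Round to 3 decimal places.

Var(Y) = 2²·20.4² + 10.8² + 2·[2·20.4·10.8·0.11] = 1781.28 + 96.9408 = 1878.22.
Under uncorrelated errors the observed covariances equal the true-score covariances, so only the own-variance terms attenuate.
True-score variance = [2²·20.4²·0.94 + 10.8²·0.70] + 96.9408 = 1646.41 + 96.9408 = 1743.35.
Reliability = 1743.35 / 1878.22 = 0.928.

0.928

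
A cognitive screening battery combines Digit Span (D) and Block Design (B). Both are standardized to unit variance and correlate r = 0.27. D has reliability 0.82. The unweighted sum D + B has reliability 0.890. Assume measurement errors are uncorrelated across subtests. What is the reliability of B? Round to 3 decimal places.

0.901

Var(D+B) = 2 + 2·0.27 = 2.540.
True-score variance = ρ_D + ρ_B + 2·0.27, so 0.890 = (0.82 + ρ_B + 0.54) / 2.540.
ρ_B = 0.890·2.540 − 0.82 − 0.54 = 0.901.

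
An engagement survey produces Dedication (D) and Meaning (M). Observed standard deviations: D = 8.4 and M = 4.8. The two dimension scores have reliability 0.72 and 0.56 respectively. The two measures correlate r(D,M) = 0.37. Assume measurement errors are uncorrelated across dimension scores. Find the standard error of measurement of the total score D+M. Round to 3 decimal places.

Var(total) = 93.6 + 29.8368 = 123.437.
True-score variance = 63.7056 + 29.8368 = 93.5424, so reliability = 0.7578.
Error variance = 123.437 − 93.5424 = 29.8944; SEM = √29.8944 = 5.468.

5.468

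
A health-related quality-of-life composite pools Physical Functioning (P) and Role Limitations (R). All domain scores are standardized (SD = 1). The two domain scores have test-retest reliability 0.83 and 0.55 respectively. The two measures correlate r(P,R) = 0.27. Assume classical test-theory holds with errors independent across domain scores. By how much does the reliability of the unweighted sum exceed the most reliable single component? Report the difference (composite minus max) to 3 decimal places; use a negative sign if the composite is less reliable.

-0.074

Var(sum) = 2 + 0.54 = 2.54; true-score variance = 1.38 + 0.54 = 1.92; composite reliability = 0.7559.
Max component reliability = 0.8300.
Difference = 0.7559 − 0.8300 = -0.074.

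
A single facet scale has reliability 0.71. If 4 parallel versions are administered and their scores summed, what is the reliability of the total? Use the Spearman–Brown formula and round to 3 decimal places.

0.907

ρ_k = kρ / (1 + (k−1)ρ) = 4·0.71 / (1 + 3·0.71) = 2.840 / 3.130 = 0.907.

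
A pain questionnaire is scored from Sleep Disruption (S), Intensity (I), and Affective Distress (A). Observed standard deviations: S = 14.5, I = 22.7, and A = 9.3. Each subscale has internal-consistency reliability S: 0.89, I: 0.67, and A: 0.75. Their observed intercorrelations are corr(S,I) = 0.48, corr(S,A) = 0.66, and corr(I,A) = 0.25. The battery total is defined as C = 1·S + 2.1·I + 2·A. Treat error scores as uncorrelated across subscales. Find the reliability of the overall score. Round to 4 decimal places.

Var(C) = 14.5² + 2.1²·22.7² + 2²·9.3² + 2·[2.1·14.5·22.7·0.48 + 2·14.5·9.3·0.66 + 4.2·22.7·9.3·0.25] = 2828.64 + 1462.9 = 4291.54.
Under uncorrelated errors the observed covariances equal the true-score covariances, so only the own-variance terms attenuate.
True-score variance = [14.5²·0.89 + 2.1²·22.7²·0.67 + 2²·9.3²·0.75] + 1462.9 = 1969.12 + 1462.9 = 3432.02.
Reliability = 3432.02 / 4291.54 = 0.7997.

0.7997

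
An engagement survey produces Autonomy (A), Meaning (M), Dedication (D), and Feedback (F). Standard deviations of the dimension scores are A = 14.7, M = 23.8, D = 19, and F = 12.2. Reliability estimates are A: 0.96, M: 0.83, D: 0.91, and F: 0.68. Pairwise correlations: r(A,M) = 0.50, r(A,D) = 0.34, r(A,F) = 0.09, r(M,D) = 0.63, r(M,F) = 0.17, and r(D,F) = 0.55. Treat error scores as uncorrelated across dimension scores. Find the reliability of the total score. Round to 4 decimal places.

Var(A+M+D+F) = 14.7² + 23.8² + 19² + 12.2² + 2·[14.7·23.8·0.50 + 14.7·19·0.34 + 14.7·12.2·0.09 + 23.8·19·0.63 + 23.8·12.2·0.17 + 19·12.2·0.55] = 1292.37 + 1495.54 = 2787.91.
Under uncorrelated errors the observed covariances equal the true-score covariances, so only the own-variance terms attenuate.
True-score variance = [14.7²·0.96 + 23.8²·0.83 + 19²·0.91 + 12.2²·0.68] + 1495.54 = 1107.31 + 1495.54 = 2602.85.
Reliability = 2602.85 / 2787.91 = 0.9336.

0.9336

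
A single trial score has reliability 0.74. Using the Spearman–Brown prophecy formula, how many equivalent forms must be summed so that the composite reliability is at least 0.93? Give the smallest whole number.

k ≥ ρ*(1−ρ₁)/(ρ₁(1−ρ*)) = 0.93·0.26 / (0.74·0.07) = 4.668.
Smallest integer k = 5.

5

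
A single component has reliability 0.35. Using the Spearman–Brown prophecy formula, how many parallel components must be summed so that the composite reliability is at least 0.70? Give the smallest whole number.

k ≥ ρ*(1−ρ₁)/(ρ₁(1−ρ*)) = 0.70·0.65 / (0.35·0.30) = 4.333.
Smallest integer k = 5.

5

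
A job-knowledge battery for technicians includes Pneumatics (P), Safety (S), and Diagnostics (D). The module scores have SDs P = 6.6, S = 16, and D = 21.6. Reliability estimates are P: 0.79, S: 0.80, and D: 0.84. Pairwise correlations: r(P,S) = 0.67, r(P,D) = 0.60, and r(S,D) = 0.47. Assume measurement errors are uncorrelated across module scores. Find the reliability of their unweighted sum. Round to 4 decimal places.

Var(P+S+D) = 6.6² + 16² + 21.6² + 2·[6.6·16·0.67 + 6.6·21.6·0.60 + 16·21.6·0.47] = 766.12 + 637.44 = 1403.56.
Because errors are independent across components, Cov(Tᵢ,Tⱼ) = Cov(Xᵢ,Xⱼ); the off-diagonal part of the true-score variance is the same as above.
True-score variance = [6.6²·0.79 + 16²·0.80 + 21.6²·0.84] + 637.44 = 631.123 + 637.44 = 1268.56.
Reliability = 1268.56 / 1403.56 = 0.9038.

0.9038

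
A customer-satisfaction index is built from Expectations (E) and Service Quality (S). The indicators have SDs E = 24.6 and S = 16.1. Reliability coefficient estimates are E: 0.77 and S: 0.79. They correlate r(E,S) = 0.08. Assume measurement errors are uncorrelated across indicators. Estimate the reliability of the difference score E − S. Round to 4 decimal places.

Var(E−S) = 24.6² + 16.1² − 2·24.6·16.1·0.08 = 864.37 − 63.3696 = 801.
Because errors are independent across components, Cov(Tᵢ,Tⱼ) = Cov(Xᵢ,Xⱼ); the off-diagonal part of the true-score variance is the same as above.
True-score variance = [24.6²·0.77 + 16.1²·0.79] − 63.3696 = 670.749 − 63.3696 = 607.38.
Reliability = 607.38 / 801 = 0.7583.

0.7583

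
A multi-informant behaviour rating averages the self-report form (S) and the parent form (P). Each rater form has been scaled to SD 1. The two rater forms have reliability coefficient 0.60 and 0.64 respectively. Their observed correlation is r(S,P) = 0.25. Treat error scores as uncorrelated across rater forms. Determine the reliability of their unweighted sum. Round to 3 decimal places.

Var(S+P) = 2 + 2·[0.25] = 2 + 0.5 = 2.5.
Under uncorrelated errors the observed covariances equal the true-score covariances, so only the own-variance terms attenuate.
True-score variance = [0.60 + 0.64] + 0.5 = 1.24 + 0.5 = 1.74.
Reliability = 1.74 / 2.5 = 0.696.

0.696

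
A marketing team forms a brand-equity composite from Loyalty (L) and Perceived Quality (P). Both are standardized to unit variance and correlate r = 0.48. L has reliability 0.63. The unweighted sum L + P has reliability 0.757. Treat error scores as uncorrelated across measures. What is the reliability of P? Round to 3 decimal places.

0.651

Var(L+P) = 2 + 2·0.48 = 2.960.
True-score variance = ρ_L + ρ_P + 2·0.48, so 0.757 = (0.63 + ρ_P + 0.96) / 2.960.
ρ_P = 0.757·2.960 − 0.63 − 0.96 = 0.651.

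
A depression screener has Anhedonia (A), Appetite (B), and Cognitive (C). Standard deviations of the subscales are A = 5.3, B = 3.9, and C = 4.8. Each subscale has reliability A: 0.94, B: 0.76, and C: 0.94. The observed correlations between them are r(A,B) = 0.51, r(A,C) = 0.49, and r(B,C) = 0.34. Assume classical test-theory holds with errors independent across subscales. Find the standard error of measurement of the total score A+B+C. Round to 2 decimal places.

Var(total) = 66.34 + 58.7442 = 125.084.
True-score variance = 59.6218 + 58.7442 = 118.366, so reliability = 0.9463.
Error variance = 125.084 − 118.366 = 6.7182; SEM = √6.7182 = 2.59.

2.59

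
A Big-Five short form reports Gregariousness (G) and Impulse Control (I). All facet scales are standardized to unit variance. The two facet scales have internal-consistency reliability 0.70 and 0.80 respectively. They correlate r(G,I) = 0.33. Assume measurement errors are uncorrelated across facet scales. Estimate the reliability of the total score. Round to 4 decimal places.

0.8120

Var(G+I) = 2 + 2·[0.33] = 2 + 0.66 = 2.66.
Under uncorrelated errors the observed covariances equal the true-score covariances, so only the own-variance terms attenuate.
True-score variance = [0.70 + 0.80] + 0.66 = 1.5 + 0.66 = 2.16.
Reliability = 2.16 / 2.66 = 0.8120.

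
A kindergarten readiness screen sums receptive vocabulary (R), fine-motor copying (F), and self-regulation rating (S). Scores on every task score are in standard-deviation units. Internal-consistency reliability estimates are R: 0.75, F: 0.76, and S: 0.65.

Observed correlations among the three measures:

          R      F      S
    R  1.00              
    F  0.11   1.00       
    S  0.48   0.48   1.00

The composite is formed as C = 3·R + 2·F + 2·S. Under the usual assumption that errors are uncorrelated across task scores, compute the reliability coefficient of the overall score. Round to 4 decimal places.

Var(C) = 3² + 2² + 2² + 2·[6·0.11 + 6·0.48 + 4·0.48] = 17 + 10.92 = 27.92.
Because errors are independent across components, Cov(Tᵢ,Tⱼ) = Cov(Xᵢ,Xⱼ); the off-diagonal part of the true-score variance is the same as above.
True-score variance = [3²·0.75 + 2²·0.76 + 2²·0.65] + 10.92 = 12.39 + 10.92 = 23.31.
Reliability = 23.31 / 27.92 = 0.8349.

0.8349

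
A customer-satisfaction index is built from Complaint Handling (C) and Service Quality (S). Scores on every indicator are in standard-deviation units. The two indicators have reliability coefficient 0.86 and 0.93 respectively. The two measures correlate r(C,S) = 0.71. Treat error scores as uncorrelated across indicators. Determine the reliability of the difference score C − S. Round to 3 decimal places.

Var(C−S) = 1 + 1 − 2·0.71 = 2 − 1.42 = 0.58.
With uncorrelated errors the cross-covariances are all true-score covariance, so they carry over unchanged; only the diagonal terms shrink to ρᵢσᵢ².
True-score variance = [0.86 + 0.93] − 1.42 = 1.79 − 1.42 = 0.37.
Reliability = 0.37 / 0.58 = 0.638.

0.638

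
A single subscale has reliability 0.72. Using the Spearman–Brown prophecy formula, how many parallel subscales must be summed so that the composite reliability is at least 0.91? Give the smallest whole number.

4

k ≥ ρ*(1−ρ₁)/(ρ₁(1−ρ*)) = 0.91·0.28 / (0.72·0.09) = 3.932.
Smallest integer k = 4.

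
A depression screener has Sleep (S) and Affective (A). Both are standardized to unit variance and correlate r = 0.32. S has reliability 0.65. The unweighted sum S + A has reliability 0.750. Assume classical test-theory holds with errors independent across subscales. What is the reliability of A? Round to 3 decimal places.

0.690

Var(S+A) = 2 + 2·0.32 = 2.640.
True-score variance = ρ_S + ρ_A + 2·0.32, so 0.750 = (0.65 + ρ_A + 0.64) / 2.640.
ρ_A = 0.750·2.640 − 0.65 − 0.64 = 0.690.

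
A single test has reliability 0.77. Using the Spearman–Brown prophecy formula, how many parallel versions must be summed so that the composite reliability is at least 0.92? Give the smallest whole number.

k ≥ ρ*(1−ρ₁)/(ρ₁(1−ρ*)) = 0.92·0.23 / (0.77·0.08) = 3.435.
Smallest integer k = 4.

4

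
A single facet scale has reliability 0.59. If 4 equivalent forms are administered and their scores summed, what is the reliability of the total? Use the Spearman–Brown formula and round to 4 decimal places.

ρ_k = kρ / (1 + (k−1)ρ) = 4·0.59 / (1 + 3·0.59) = 2.360 / 2.770 = 0.8520.

0.8520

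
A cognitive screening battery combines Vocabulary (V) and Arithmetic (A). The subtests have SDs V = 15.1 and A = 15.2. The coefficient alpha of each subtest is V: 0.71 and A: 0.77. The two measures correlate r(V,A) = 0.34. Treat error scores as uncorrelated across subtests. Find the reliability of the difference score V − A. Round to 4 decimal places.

Var(V−A) = 15.1² + 15.2² − 2·15.1·15.2·0.34 = 459.05 − 156.074 = 302.976.
Under uncorrelated errors the observed covariances equal the true-score covariances, so only the own-variance terms attenuate.
True-score variance = [15.1²·0.71 + 15.2²·0.77] − 156.074 = 339.788 − 156.074 = 183.714.
Reliability = 183.714 / 302.976 = 0.6064.

0.6064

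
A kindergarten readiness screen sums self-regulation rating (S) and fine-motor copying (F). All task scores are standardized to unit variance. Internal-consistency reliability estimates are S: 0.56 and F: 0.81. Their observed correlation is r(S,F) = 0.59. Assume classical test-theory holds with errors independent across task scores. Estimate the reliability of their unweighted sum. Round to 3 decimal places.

Var(S+F) = 2 + 2·[0.59] = 2 + 1.18 = 3.18.
Under uncorrelated errors the observed covariances equal the true-score covariances, so only the own-variance terms attenuate.
True-score variance = [0.56 + 0.81] + 1.18 = 1.37 + 1.18 = 2.55.
Reliability = 2.55 / 3.18 = 0.802.

0.802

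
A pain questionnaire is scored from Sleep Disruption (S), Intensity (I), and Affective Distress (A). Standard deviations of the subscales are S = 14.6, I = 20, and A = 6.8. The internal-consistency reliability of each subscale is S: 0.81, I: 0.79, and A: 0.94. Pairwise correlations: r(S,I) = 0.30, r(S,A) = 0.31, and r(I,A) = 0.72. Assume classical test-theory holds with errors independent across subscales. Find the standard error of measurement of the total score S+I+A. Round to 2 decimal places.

Var(total) = 659.4 + 432.594 = 1091.99.
True-score variance = 532.125 + 432.594 = 964.719, so reliability = 0.8834.
Error variance = 1091.99 − 964.719 = 127.275; SEM = √127.275 = 11.28.

11.28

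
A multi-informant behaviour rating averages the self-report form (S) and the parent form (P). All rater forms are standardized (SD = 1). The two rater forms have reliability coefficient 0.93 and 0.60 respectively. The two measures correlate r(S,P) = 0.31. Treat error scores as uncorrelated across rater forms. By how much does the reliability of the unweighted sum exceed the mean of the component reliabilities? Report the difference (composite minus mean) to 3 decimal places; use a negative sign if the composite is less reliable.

0.056

Var(sum) = 2 + 0.62 = 2.62; true-score variance = 1.53 + 0.62 = 2.15; composite reliability = 0.8206.
Mean component reliability = 0.7650.
Difference = 0.8206 − 0.7650 = 0.056.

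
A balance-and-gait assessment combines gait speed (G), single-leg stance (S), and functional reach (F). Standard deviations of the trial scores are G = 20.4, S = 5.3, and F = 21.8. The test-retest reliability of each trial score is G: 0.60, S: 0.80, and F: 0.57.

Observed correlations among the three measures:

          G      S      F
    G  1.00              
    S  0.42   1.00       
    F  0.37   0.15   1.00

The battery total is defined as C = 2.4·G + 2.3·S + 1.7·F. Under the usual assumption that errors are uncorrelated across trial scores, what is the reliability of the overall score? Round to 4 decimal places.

0.7323

Var(C) = 2.4²·20.4² + 2.3²·5.3² + 1.7²·21.8² + 2·[5.52·20.4·5.3·0.42 + 4.08·20.4·21.8·0.37 + 3.91·5.3·21.8·0.15] = 3919.12 + 1979.56 = 5898.68.
With uncorrelated errors the cross-covariances are all true-score covariance, so they carry over unchanged; only the diagonal terms shrink to ρᵢσᵢ².
True-score variance = [2.4²·20.4²·0.60 + 2.3²·5.3²·0.80 + 1.7²·21.8²·0.57] + 1979.56 = 2339.99 + 1979.56 = 4319.55.
Reliability = 4319.55 / 5898.68 = 0.7323.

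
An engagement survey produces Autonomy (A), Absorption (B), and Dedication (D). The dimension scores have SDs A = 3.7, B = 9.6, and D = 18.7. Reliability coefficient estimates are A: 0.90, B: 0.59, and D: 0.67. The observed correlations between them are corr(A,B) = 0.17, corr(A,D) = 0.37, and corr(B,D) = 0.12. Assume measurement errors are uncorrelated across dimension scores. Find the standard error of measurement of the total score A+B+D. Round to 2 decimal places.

Var(total) = 455.54 + 106.362 = 561.902.
True-score variance = 300.988 + 106.362 = 407.35, so reliability = 0.7249.
Error variance = 561.902 − 407.35 = 154.552; SEM = √154.552 = 12.43.

12.43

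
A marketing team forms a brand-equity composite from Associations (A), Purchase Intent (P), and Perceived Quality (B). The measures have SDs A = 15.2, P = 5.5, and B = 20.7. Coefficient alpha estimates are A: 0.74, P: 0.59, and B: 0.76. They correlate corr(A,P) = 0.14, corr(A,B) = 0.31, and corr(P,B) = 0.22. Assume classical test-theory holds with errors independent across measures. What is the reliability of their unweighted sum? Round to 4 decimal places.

Var(A+P+B) = 15.2² + 5.5² + 20.7² + 2·[15.2·5.5·0.14 + 15.2·20.7·0.31 + 5.5·20.7·0.22] = 689.78 + 268.579 = 958.359.
Under uncorrelated errors the observed covariances equal the true-score covariances, so only the own-variance terms attenuate.
True-score variance = [15.2²·0.74 + 5.5²·0.59 + 20.7²·0.76] + 268.579 = 514.469 + 268.579 = 783.048.
Reliability = 783.048 / 958.359 = 0.8171.

0.8171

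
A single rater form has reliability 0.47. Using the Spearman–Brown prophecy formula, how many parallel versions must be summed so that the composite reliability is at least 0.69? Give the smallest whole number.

3

k ≥ ρ*(1−ρ₁)/(ρ₁(1−ρ*)) = 0.69·0.53 / (0.47·0.31) = 2.510.
Smallest integer k = 3.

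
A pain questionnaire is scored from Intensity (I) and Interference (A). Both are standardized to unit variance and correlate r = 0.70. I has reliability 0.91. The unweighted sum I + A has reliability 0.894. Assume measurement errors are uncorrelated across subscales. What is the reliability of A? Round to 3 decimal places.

Var(I+A) = 2 + 2·0.70 = 3.400.
True-score variance = ρ_I + ρ_A + 2·0.70, so 0.894 = (0.91 + ρ_A + 1.40) / 3.400.
ρ_A = 0.894·3.400 − 0.91 − 1.40 = 0.730.

0.730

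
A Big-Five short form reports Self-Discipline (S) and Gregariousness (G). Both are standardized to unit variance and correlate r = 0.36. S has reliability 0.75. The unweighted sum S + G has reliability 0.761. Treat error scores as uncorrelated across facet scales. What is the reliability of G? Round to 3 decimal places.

0.600

Var(S+G) = 2 + 2·0.36 = 2.720.
True-score variance = ρ_S + ρ_G + 2·0.36, so 0.761 = (0.75 + ρ_G + 0.72) / 2.720.
ρ_G = 0.761·2.720 − 0.75 − 0.72 = 0.600.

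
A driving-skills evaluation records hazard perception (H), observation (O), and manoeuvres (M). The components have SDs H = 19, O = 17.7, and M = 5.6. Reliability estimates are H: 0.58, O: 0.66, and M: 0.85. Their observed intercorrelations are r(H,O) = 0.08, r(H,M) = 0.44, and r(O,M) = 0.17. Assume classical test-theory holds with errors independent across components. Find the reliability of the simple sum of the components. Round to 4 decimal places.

Var(H+O+M) = 19² + 17.7² + 5.6² + 2·[19·17.7·0.08 + 19·5.6·0.44 + 17.7·5.6·0.17] = 705.65 + 181.141 = 886.791.
With uncorrelated errors the cross-covariances are all true-score covariance, so they carry over unchanged; only the diagonal terms shrink to ρᵢσᵢ².
True-score variance = [19²·0.58 + 17.7²·0.66 + 5.6²·0.85] + 181.141 = 442.807 + 181.141 = 623.948.
Reliability = 623.948 / 886.791 = 0.7036.

0.7036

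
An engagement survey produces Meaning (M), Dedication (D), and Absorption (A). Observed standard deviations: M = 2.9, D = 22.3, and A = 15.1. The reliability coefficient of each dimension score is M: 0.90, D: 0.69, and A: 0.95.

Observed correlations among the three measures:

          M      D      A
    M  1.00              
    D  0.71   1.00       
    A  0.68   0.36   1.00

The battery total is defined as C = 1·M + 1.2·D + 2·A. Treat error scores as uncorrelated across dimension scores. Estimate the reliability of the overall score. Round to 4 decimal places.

0.8903

Var(C) = 2.9² + 1.2²·22.3² + 2²·15.1² + 2·[1.2·2.9·22.3·0.71 + 2·2.9·15.1·0.68 + 2.4·22.3·15.1·0.36] = 1636.55 + 811.176 = 2447.72.
Because errors are independent across components, Cov(Tᵢ,Tⱼ) = Cov(Xᵢ,Xⱼ); the off-diagonal part of the true-score variance is the same as above.
True-score variance = [2.9²·0.90 + 1.2²·22.3²·0.69 + 2²·15.1²·0.95] + 811.176 = 1368.11 + 811.176 = 2179.29.
Reliability = 2179.29 / 2447.72 = 0.8903.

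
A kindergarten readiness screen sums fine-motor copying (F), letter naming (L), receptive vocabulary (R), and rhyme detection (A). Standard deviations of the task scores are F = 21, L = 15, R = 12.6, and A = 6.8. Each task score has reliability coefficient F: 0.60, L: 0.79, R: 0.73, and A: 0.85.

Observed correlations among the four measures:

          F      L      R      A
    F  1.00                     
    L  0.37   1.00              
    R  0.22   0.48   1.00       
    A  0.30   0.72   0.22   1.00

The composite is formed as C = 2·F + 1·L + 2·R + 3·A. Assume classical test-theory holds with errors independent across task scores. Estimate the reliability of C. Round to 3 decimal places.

Var(C) = 2²·21² + 15² + 2²·12.6² + 3²·6.8² + 2·[2·21·15·0.37 + 4·21·12.6·0.22 + 6·21·6.8·0.30 + 2·15·12.6·0.48 + 3·15·6.8·0.72 + 6·12.6·6.8·0.22] = 3040.2 + 2475.69 = 5515.89.
Under uncorrelated errors the observed covariances equal the true-score covariances, so only the own-variance terms attenuate.
True-score variance = [2²·21²·0.60 + 15²·0.79 + 2²·12.6²·0.73 + 3²·6.8²·0.85] + 2475.69 = 2053.47 + 2475.69 = 4529.16.
Reliability = 4529.16 / 5515.89 = 0.821.

0.821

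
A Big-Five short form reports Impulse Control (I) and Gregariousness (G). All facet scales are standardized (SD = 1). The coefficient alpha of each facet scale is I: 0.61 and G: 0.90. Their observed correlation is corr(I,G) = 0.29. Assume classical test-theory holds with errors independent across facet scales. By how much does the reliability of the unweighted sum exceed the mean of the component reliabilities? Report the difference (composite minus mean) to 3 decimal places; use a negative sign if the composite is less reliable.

Var(sum) = 2 + 0.58 = 2.58; true-score variance = 1.51 + 0.58 = 2.09; composite reliability = 0.8101.
Mean component reliability = 0.7550.
Difference = 0.8101 − 0.7550 = 0.055.

0.055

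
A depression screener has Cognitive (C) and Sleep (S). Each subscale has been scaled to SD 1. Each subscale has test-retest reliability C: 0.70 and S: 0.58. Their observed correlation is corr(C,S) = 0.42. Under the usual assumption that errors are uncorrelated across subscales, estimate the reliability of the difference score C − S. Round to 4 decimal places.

0.3793

Var(C−S) = 1 + 1 − 2·0.42 = 2 − 0.84 = 1.16.
Because errors are independent across components, Cov(Tᵢ,Tⱼ) = Cov(Xᵢ,Xⱼ); the off-diagonal part of the true-score variance is the same as above.
True-score variance = [0.70 + 0.58] − 0.84 = 1.28 − 0.84 = 0.44.
Reliability = 0.44 / 1.16 = 0.3793.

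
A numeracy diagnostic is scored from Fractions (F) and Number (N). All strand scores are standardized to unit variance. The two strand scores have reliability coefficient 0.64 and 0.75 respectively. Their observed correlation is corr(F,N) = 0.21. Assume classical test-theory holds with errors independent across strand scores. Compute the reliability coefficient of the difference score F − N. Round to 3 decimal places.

0.614

Var(F−N) = 1 + 1 − 2·0.21 = 2 − 0.42 = 1.58.
With uncorrelated errors the cross-covariances are all true-score covariance, so they carry over unchanged; only the diagonal terms shrink to ρᵢσᵢ².
True-score variance = [0.64 + 0.75] − 0.42 = 1.39 − 0.42 = 0.97.
Reliability = 0.97 / 1.58 = 0.614.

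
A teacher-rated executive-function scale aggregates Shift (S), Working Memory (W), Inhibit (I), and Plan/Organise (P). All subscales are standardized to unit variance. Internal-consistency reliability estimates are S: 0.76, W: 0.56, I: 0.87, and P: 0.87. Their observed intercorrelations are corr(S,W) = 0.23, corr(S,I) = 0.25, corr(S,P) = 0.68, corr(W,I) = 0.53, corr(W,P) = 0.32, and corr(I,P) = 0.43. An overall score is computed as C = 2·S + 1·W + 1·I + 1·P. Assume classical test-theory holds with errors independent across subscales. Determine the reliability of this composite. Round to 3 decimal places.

0.883

Var(C) = 2² + 1 + 1 + 1 + 2·[2·0.23 + 2·0.25 + 2·0.68 + 0.53 + 0.32 + 0.43] = 7 + 7.2 = 14.2.
Because errors are independent across components, Cov(Tᵢ,Tⱼ) = Cov(Xᵢ,Xⱼ); the off-diagonal part of the true-score variance is the same as above.
True-score variance = [2²·0.76 + 0.56 + 0.87 + 0.87] + 7.2 = 5.34 + 7.2 = 12.54.
Reliability = 12.54 / 14.2 = 0.883.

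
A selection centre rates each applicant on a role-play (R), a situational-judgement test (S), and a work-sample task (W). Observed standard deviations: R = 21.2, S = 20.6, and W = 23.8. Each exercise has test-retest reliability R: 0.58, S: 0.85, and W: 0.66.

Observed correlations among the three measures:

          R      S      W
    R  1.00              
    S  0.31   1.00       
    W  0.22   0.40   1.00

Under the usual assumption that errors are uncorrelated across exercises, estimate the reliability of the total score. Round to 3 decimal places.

Var(R+S+W) = 21.2² + 20.6² + 23.8² + 2·[21.2·20.6·0.31 + 21.2·23.8·0.22 + 20.6·23.8·0.40] = 1440.24 + 884.997 = 2325.24.
Under uncorrelated errors the observed covariances equal the true-score covariances, so only the own-variance terms attenuate.
True-score variance = [21.2²·0.58 + 20.6²·0.85 + 23.8²·0.66] + 884.997 = 995.232 + 884.997 = 1880.23.
Reliability = 1880.23 / 2325.24 = 0.809.

0.809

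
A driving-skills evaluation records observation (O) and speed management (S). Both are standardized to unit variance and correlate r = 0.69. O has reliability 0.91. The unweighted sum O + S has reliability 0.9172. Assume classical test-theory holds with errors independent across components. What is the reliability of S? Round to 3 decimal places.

Var(O+S) = 2 + 2·0.69 = 3.380.
True-score variance = ρ_O + ρ_S + 2·0.69, so 0.9172 = (0.91 + ρ_S + 1.38) / 3.380.
ρ_S = 0.9172·3.380 − 0.91 − 1.38 = 0.810.

0.810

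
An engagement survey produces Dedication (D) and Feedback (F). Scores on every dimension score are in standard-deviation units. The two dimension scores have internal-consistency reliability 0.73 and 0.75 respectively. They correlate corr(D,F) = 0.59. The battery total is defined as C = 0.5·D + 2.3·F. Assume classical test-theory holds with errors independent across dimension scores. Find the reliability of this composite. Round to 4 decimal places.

0.7985

Var(C) = 0.5² + 2.3² + 2·[1.15·0.59] = 5.54 + 1.357 = 6.897.
With uncorrelated errors the cross-covariances are all true-score covariance, so they carry over unchanged; only the diagonal terms shrink to ρᵢσᵢ².
True-score variance = [0.5²·0.73 + 2.3²·0.75] + 1.357 = 4.15 + 1.357 = 5.507.
Reliability = 5.507 / 6.897 = 0.7985.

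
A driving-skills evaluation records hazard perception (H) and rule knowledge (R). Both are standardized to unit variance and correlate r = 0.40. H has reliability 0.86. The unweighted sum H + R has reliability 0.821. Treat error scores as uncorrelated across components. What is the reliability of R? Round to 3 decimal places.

0.639

Var(H+R) = 2 + 2·0.40 = 2.800.
True-score variance = ρ_H + ρ_R + 2·0.40, so 0.821 = (0.86 + ρ_R + 0.80) / 2.800.
ρ_R = 0.821·2.800 − 0.86 − 0.80 = 0.639.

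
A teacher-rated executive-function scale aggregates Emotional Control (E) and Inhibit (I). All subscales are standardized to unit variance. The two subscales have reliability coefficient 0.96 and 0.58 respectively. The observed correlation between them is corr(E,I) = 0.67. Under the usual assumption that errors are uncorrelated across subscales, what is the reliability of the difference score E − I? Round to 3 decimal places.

Var(E−I) = 1 + 1 − 2·0.67 = 2 − 1.34 = 0.66.
Because errors are independent across components, Cov(Tᵢ,Tⱼ) = Cov(Xᵢ,Xⱼ); the off-diagonal part of the true-score variance is the same as above.
True-score variance = [0.96 + 0.58] − 1.34 = 1.54 − 1.34 = 0.2.
Reliability = 0.2 / 0.66 = 0.303.

0.303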